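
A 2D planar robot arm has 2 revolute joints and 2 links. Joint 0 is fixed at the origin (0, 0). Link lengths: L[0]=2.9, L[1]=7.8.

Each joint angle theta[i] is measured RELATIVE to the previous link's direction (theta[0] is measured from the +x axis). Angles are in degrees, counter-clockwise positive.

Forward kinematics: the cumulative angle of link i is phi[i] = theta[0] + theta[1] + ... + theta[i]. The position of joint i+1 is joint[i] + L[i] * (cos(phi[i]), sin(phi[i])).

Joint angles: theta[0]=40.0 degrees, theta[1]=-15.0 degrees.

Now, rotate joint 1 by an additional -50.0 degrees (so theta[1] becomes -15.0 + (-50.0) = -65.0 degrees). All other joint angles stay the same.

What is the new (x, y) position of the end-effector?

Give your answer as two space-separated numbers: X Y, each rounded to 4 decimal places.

Answer: 9.2907 -1.4323

Derivation:
joint[0] = (0.0000, 0.0000)  (base)
link 0: phi[0] = 40 = 40 deg
  cos(40 deg) = 0.7660, sin(40 deg) = 0.6428
  joint[1] = (0.0000, 0.0000) + 2.9 * (0.7660, 0.6428) = (0.0000 + 2.2215, 0.0000 + 1.8641) = (2.2215, 1.8641)
link 1: phi[1] = 40 + -65 = -25 deg
  cos(-25 deg) = 0.9063, sin(-25 deg) = -0.4226
  joint[2] = (2.2215, 1.8641) + 7.8 * (0.9063, -0.4226) = (2.2215 + 7.0692, 1.8641 + -3.2964) = (9.2907, -1.4323)
End effector: (9.2907, -1.4323)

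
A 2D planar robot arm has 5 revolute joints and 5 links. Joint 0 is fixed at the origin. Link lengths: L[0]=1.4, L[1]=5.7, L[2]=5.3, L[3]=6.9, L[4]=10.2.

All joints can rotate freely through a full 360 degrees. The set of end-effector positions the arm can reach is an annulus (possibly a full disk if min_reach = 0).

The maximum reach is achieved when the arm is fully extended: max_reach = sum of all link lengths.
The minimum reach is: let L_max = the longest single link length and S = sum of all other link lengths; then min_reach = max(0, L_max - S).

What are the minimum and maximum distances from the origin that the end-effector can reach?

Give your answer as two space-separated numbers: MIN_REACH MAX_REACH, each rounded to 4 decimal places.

Link lengths: [1.4, 5.7, 5.3, 6.9, 10.2]
max_reach = 1.4 + 5.7 + 5.3 + 6.9 + 10.2 = 29.5
L_max = max([1.4, 5.7, 5.3, 6.9, 10.2]) = 10.2
S (sum of others) = 29.5 - 10.2 = 19.3
min_reach = max(0, 10.2 - 19.3) = max(0, -9.1) = 0

Answer: 0.0000 29.5000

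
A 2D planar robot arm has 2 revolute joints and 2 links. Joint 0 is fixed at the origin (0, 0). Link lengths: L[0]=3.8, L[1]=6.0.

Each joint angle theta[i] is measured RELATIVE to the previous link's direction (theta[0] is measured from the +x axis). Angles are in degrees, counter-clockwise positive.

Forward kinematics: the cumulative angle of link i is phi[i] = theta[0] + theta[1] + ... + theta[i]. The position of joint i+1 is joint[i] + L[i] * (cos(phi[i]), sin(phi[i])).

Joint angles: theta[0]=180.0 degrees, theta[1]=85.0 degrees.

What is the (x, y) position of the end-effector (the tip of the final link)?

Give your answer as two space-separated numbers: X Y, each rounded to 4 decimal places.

Answer: -4.3229 -5.9772

Derivation:
joint[0] = (0.0000, 0.0000)  (base)
link 0: phi[0] = 180 = 180 deg
  cos(180 deg) = -1.0000, sin(180 deg) = 0.0000
  joint[1] = (0.0000, 0.0000) + 3.8 * (-1.0000, 0.0000) = (0.0000 + -3.8000, 0.0000 + 0.0000) = (-3.8000, 0.0000)
link 1: phi[1] = 180 + 85 = 265 deg
  cos(265 deg) = -0.0872, sin(265 deg) = -0.9962
  joint[2] = (-3.8000, 0.0000) + 6 * (-0.0872, -0.9962) = (-3.8000 + -0.5229, 0.0000 + -5.9772) = (-4.3229, -5.9772)
End effector: (-4.3229, -5.9772)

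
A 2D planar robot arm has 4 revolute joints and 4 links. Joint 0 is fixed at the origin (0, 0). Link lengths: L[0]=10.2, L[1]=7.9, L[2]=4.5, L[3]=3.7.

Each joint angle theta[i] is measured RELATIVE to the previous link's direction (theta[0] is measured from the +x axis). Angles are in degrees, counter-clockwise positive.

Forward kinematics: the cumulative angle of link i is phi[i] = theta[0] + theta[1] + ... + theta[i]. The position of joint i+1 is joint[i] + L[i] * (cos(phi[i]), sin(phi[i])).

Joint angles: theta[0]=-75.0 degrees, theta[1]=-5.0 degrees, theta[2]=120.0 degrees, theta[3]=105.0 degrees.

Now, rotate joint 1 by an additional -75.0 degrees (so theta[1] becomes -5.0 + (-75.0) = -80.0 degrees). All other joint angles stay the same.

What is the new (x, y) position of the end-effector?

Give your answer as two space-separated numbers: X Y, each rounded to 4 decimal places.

Answer: 0.4318 -12.2954

Derivation:
joint[0] = (0.0000, 0.0000)  (base)
link 0: phi[0] = -75 = -75 deg
  cos(-75 deg) = 0.2588, sin(-75 deg) = -0.9659
  joint[1] = (0.0000, 0.0000) + 10.2 * (0.2588, -0.9659) = (0.0000 + 2.6400, 0.0000 + -9.8524) = (2.6400, -9.8524)
link 1: phi[1] = -75 + -80 = -155 deg
  cos(-155 deg) = -0.9063, sin(-155 deg) = -0.4226
  joint[2] = (2.6400, -9.8524) + 7.9 * (-0.9063, -0.4226) = (2.6400 + -7.1598, -9.8524 + -3.3387) = (-4.5199, -13.1911)
link 2: phi[2] = -75 + -80 + 120 = -35 deg
  cos(-35 deg) = 0.8192, sin(-35 deg) = -0.5736
  joint[3] = (-4.5199, -13.1911) + 4.5 * (0.8192, -0.5736) = (-4.5199 + 3.6862, -13.1911 + -2.5811) = (-0.8337, -15.7722)
link 3: phi[3] = -75 + -80 + 120 + 105 = 70 deg
  cos(70 deg) = 0.3420, sin(70 deg) = 0.9397
  joint[4] = (-0.8337, -15.7722) + 3.7 * (0.3420, 0.9397) = (-0.8337 + 1.2655, -15.7722 + 3.4769) = (0.4318, -12.2954)
End effector: (0.4318, -12.2954)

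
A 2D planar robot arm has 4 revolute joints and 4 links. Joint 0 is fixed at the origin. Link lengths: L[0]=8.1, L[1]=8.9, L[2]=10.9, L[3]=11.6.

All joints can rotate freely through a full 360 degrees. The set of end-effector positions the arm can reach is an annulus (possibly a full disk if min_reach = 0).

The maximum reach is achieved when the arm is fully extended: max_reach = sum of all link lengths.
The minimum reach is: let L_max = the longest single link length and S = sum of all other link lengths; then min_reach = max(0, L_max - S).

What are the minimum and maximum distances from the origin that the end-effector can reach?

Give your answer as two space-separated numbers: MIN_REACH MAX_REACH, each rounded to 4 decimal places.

Link lengths: [8.1, 8.9, 10.9, 11.6]
max_reach = 8.1 + 8.9 + 10.9 + 11.6 = 39.5
L_max = max([8.1, 8.9, 10.9, 11.6]) = 11.6
S (sum of others) = 39.5 - 11.6 = 27.9
min_reach = max(0, 11.6 - 27.9) = max(0, -16.3) = 0

Answer: 0.0000 39.5000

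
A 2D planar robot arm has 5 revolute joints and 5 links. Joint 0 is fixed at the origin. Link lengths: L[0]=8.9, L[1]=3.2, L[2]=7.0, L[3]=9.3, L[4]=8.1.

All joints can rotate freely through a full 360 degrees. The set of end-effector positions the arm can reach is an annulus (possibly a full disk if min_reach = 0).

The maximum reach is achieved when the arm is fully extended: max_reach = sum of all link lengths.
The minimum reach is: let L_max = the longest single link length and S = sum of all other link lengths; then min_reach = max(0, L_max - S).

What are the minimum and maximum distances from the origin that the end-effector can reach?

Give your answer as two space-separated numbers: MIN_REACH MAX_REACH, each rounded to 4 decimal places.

Answer: 0.0000 36.5000

Derivation:
Link lengths: [8.9, 3.2, 7.0, 9.3, 8.1]
max_reach = 8.9 + 3.2 + 7 + 9.3 + 8.1 = 36.5
L_max = max([8.9, 3.2, 7.0, 9.3, 8.1]) = 9.3
S (sum of others) = 36.5 - 9.3 = 27.2
min_reach = max(0, 9.3 - 27.2) = max(0, -17.9) = 0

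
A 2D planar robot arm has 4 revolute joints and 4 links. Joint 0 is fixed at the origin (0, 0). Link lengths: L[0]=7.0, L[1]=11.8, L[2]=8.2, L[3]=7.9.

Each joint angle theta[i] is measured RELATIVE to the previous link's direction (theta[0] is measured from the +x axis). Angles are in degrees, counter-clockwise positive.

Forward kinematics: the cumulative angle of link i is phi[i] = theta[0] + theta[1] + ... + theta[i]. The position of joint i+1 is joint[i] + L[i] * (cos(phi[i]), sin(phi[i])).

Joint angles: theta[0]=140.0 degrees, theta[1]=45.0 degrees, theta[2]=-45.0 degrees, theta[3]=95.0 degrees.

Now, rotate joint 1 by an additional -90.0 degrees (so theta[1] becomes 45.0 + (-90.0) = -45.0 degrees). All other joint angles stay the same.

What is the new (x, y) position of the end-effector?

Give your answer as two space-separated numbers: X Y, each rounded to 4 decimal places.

Answer: -7.5912 27.0674

Derivation:
joint[0] = (0.0000, 0.0000)  (base)
link 0: phi[0] = 140 = 140 deg
  cos(140 deg) = -0.7660, sin(140 deg) = 0.6428
  joint[1] = (0.0000, 0.0000) + 7 * (-0.7660, 0.6428) = (0.0000 + -5.3623, 0.0000 + 4.4995) = (-5.3623, 4.4995)
link 1: phi[1] = 140 + -45 = 95 deg
  cos(95 deg) = -0.0872, sin(95 deg) = 0.9962
  joint[2] = (-5.3623, 4.4995) + 11.8 * (-0.0872, 0.9962) = (-5.3623 + -1.0284, 4.4995 + 11.7551) = (-6.3907, 16.2546)
link 2: phi[2] = 140 + -45 + -45 = 50 deg
  cos(50 deg) = 0.6428, sin(50 deg) = 0.7660
  joint[3] = (-6.3907, 16.2546) + 8.2 * (0.6428, 0.7660) = (-6.3907 + 5.2709, 16.2546 + 6.2816) = (-1.1199, 22.5362)
link 3: phi[3] = 140 + -45 + -45 + 95 = 145 deg
  cos(145 deg) = -0.8192, sin(145 deg) = 0.5736
  joint[4] = (-1.1199, 22.5362) + 7.9 * (-0.8192, 0.5736) = (-1.1199 + -6.4713, 22.5362 + 4.5313) = (-7.5912, 27.0674)
End effector: (-7.5912, 27.0674)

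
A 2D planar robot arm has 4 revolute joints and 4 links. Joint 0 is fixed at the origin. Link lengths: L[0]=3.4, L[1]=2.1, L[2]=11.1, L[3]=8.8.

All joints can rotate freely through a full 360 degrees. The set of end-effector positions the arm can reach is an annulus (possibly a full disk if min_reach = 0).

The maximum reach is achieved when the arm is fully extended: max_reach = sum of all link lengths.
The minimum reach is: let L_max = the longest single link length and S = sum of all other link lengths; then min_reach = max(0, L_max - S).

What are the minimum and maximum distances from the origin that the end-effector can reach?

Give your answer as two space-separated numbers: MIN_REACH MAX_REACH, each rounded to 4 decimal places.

Answer: 0.0000 25.4000

Derivation:
Link lengths: [3.4, 2.1, 11.1, 8.8]
max_reach = 3.4 + 2.1 + 11.1 + 8.8 = 25.4
L_max = max([3.4, 2.1, 11.1, 8.8]) = 11.1
S (sum of others) = 25.4 - 11.1 = 14.3
min_reach = max(0, 11.1 - 14.3) = max(0, -3.2) = 0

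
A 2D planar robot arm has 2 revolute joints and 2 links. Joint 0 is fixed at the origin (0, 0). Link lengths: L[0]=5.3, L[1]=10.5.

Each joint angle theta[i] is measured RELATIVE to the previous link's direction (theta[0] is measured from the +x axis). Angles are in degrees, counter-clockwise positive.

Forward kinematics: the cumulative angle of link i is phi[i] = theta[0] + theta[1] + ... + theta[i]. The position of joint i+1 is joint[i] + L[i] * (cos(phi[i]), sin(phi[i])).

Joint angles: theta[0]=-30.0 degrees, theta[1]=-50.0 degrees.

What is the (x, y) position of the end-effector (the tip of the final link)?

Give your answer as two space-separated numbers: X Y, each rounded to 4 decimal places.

joint[0] = (0.0000, 0.0000)  (base)
link 0: phi[0] = -30 = -30 deg
  cos(-30 deg) = 0.8660, sin(-30 deg) = -0.5000
  joint[1] = (0.0000, 0.0000) + 5.3 * (0.8660, -0.5000) = (0.0000 + 4.5899, 0.0000 + -2.6500) = (4.5899, -2.6500)
link 1: phi[1] = -30 + -50 = -80 deg
  cos(-80 deg) = 0.1736, sin(-80 deg) = -0.9848
  joint[2] = (4.5899, -2.6500) + 10.5 * (0.1736, -0.9848) = (4.5899 + 1.8233, -2.6500 + -10.3405) = (6.4132, -12.9905)
End effector: (6.4132, -12.9905)

Answer: 6.4132 -12.9905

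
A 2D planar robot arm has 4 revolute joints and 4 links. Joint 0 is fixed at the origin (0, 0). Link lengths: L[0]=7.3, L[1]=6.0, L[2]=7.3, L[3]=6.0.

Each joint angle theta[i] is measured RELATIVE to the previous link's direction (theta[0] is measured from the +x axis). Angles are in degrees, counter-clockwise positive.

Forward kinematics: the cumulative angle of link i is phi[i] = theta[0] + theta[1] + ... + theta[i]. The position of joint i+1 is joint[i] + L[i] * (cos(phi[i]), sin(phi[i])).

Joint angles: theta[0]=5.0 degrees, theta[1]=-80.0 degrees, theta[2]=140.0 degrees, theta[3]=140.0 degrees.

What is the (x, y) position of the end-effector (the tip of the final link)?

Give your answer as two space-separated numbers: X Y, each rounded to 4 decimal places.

joint[0] = (0.0000, 0.0000)  (base)
link 0: phi[0] = 5 = 5 deg
  cos(5 deg) = 0.9962, sin(5 deg) = 0.0872
  joint[1] = (0.0000, 0.0000) + 7.3 * (0.9962, 0.0872) = (0.0000 + 7.2722, 0.0000 + 0.6362) = (7.2722, 0.6362)
link 1: phi[1] = 5 + -80 = -75 deg
  cos(-75 deg) = 0.2588, sin(-75 deg) = -0.9659
  joint[2] = (7.2722, 0.6362) + 6 * (0.2588, -0.9659) = (7.2722 + 1.5529, 0.6362 + -5.7956) = (8.8251, -5.1593)
link 2: phi[2] = 5 + -80 + 140 = 65 deg
  cos(65 deg) = 0.4226, sin(65 deg) = 0.9063
  joint[3] = (8.8251, -5.1593) + 7.3 * (0.4226, 0.9063) = (8.8251 + 3.0851, -5.1593 + 6.6160) = (11.9102, 1.4567)
link 3: phi[3] = 5 + -80 + 140 + 140 = 205 deg
  cos(205 deg) = -0.9063, sin(205 deg) = -0.4226
  joint[4] = (11.9102, 1.4567) + 6 * (-0.9063, -0.4226) = (11.9102 + -5.4378, 1.4567 + -2.5357) = (6.4724, -1.0790)
End effector: (6.4724, -1.0790)

Answer: 6.4724 -1.0790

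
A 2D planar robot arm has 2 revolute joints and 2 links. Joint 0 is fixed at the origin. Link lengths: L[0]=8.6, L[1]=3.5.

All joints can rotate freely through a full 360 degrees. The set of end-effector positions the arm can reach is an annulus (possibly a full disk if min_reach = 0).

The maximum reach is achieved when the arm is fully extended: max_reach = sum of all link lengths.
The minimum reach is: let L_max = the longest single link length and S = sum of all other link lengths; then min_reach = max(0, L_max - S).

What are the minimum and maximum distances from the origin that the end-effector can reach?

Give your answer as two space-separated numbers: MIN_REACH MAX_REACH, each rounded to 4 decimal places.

Link lengths: [8.6, 3.5]
max_reach = 8.6 + 3.5 = 12.1
L_max = max([8.6, 3.5]) = 8.6
S (sum of others) = 12.1 - 8.6 = 3.5
min_reach = max(0, 8.6 - 3.5) = max(0, 5.1) = 5.1

Answer: 5.1000 12.1000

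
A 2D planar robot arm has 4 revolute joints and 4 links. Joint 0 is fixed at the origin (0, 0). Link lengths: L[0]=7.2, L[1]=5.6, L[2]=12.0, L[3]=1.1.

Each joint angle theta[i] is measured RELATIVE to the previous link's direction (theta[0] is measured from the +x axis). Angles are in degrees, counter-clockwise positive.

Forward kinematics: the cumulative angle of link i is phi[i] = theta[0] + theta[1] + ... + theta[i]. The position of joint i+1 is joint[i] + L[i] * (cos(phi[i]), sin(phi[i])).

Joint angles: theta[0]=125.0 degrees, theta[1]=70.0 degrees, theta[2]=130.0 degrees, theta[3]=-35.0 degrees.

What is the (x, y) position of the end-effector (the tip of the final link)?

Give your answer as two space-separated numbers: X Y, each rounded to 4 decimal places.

joint[0] = (0.0000, 0.0000)  (base)
link 0: phi[0] = 125 = 125 deg
  cos(125 deg) = -0.5736, sin(125 deg) = 0.8192
  joint[1] = (0.0000, 0.0000) + 7.2 * (-0.5736, 0.8192) = (0.0000 + -4.1298, 0.0000 + 5.8979) = (-4.1298, 5.8979)
link 1: phi[1] = 125 + 70 = 195 deg
  cos(195 deg) = -0.9659, sin(195 deg) = -0.2588
  joint[2] = (-4.1298, 5.8979) + 5.6 * (-0.9659, -0.2588) = (-4.1298 + -5.4092, 5.8979 + -1.4494) = (-9.5389, 4.4485)
link 2: phi[2] = 125 + 70 + 130 = 325 deg
  cos(325 deg) = 0.8192, sin(325 deg) = -0.5736
  joint[3] = (-9.5389, 4.4485) + 12 * (0.8192, -0.5736) = (-9.5389 + 9.8298, 4.4485 + -6.8829) = (0.2909, -2.4344)
link 3: phi[3] = 125 + 70 + 130 + -35 = 290 deg
  cos(290 deg) = 0.3420, sin(290 deg) = -0.9397
  joint[4] = (0.2909, -2.4344) + 1.1 * (0.3420, -0.9397) = (0.2909 + 0.3762, -2.4344 + -1.0337) = (0.6671, -3.4681)
End effector: (0.6671, -3.4681)

Answer: 0.6671 -3.4681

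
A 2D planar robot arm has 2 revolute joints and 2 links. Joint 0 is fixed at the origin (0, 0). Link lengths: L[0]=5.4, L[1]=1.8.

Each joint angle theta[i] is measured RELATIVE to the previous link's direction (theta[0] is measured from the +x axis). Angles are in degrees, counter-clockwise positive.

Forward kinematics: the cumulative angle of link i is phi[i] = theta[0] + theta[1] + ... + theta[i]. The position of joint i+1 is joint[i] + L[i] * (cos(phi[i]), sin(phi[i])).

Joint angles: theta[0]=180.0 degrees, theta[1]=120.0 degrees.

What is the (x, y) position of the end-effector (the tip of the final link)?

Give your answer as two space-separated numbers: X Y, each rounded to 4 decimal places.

joint[0] = (0.0000, 0.0000)  (base)
link 0: phi[0] = 180 = 180 deg
  cos(180 deg) = -1.0000, sin(180 deg) = 0.0000
  joint[1] = (0.0000, 0.0000) + 5.4 * (-1.0000, 0.0000) = (0.0000 + -5.4000, 0.0000 + 0.0000) = (-5.4000, 0.0000)
link 1: phi[1] = 180 + 120 = 300 deg
  cos(300 deg) = 0.5000, sin(300 deg) = -0.8660
  joint[2] = (-5.4000, 0.0000) + 1.8 * (0.5000, -0.8660) = (-5.4000 + 0.9000, 0.0000 + -1.5588) = (-4.5000, -1.5588)
End effector: (-4.5000, -1.5588)

Answer: -4.5000 -1.5588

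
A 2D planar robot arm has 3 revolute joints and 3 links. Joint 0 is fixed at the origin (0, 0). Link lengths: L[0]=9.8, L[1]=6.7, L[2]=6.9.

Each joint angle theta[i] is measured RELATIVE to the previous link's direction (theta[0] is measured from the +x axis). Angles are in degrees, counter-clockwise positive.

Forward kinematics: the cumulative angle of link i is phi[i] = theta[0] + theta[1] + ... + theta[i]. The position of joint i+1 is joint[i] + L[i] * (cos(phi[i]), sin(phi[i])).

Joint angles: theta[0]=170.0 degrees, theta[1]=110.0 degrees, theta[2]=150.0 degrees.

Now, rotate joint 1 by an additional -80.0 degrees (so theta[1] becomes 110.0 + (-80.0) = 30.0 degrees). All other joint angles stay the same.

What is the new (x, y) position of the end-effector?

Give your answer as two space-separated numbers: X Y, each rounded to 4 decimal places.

joint[0] = (0.0000, 0.0000)  (base)
link 0: phi[0] = 170 = 170 deg
  cos(170 deg) = -0.9848, sin(170 deg) = 0.1736
  joint[1] = (0.0000, 0.0000) + 9.8 * (-0.9848, 0.1736) = (0.0000 + -9.6511, 0.0000 + 1.7018) = (-9.6511, 1.7018)
link 1: phi[1] = 170 + 30 = 200 deg
  cos(200 deg) = -0.9397, sin(200 deg) = -0.3420
  joint[2] = (-9.6511, 1.7018) + 6.7 * (-0.9397, -0.3420) = (-9.6511 + -6.2959, 1.7018 + -2.2915) = (-15.9471, -0.5898)
link 2: phi[2] = 170 + 30 + 150 = 350 deg
  cos(350 deg) = 0.9848, sin(350 deg) = -0.1736
  joint[3] = (-15.9471, -0.5898) + 6.9 * (0.9848, -0.1736) = (-15.9471 + 6.7952, -0.5898 + -1.1982) = (-9.1519, -1.7880)
End effector: (-9.1519, -1.7880)

Answer: -9.1519 -1.7880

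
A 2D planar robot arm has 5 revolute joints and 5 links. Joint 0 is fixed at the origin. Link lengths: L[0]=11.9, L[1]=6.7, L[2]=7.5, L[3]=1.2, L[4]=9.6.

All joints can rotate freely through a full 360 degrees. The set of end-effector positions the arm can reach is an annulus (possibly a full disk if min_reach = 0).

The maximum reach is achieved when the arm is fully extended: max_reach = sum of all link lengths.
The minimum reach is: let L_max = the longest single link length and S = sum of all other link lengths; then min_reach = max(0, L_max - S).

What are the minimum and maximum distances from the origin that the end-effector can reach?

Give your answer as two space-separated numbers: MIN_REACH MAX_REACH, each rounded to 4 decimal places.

Answer: 0.0000 36.9000

Derivation:
Link lengths: [11.9, 6.7, 7.5, 1.2, 9.6]
max_reach = 11.9 + 6.7 + 7.5 + 1.2 + 9.6 = 36.9
L_max = max([11.9, 6.7, 7.5, 1.2, 9.6]) = 11.9
S (sum of others) = 36.9 - 11.9 = 25
min_reach = max(0, 11.9 - 25) = max(0, -13.1) = 0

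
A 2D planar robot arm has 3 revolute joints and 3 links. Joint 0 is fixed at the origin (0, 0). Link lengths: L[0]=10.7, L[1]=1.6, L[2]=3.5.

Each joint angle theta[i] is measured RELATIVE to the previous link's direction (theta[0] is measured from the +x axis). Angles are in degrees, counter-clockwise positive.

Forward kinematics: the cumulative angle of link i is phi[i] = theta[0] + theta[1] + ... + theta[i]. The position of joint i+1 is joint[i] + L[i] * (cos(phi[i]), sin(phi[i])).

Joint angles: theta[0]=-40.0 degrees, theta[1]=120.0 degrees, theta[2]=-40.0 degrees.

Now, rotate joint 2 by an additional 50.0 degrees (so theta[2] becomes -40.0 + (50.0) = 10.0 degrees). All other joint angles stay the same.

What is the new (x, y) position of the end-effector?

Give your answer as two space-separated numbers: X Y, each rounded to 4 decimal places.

Answer: 8.4745 -1.8021

Derivation:
joint[0] = (0.0000, 0.0000)  (base)
link 0: phi[0] = -40 = -40 deg
  cos(-40 deg) = 0.7660, sin(-40 deg) = -0.6428
  joint[1] = (0.0000, 0.0000) + 10.7 * (0.7660, -0.6428) = (0.0000 + 8.1967, 0.0000 + -6.8778) = (8.1967, -6.8778)
link 1: phi[1] = -40 + 120 = 80 deg
  cos(80 deg) = 0.1736, sin(80 deg) = 0.9848
  joint[2] = (8.1967, -6.8778) + 1.6 * (0.1736, 0.9848) = (8.1967 + 0.2778, -6.8778 + 1.5757) = (8.4745, -5.3021)
link 2: phi[2] = -40 + 120 + 10 = 90 deg
  cos(90 deg) = 0.0000, sin(90 deg) = 1.0000
  joint[3] = (8.4745, -5.3021) + 3.5 * (0.0000, 1.0000) = (8.4745 + 0.0000, -5.3021 + 3.5000) = (8.4745, -1.8021)
End effector: (8.4745, -1.8021)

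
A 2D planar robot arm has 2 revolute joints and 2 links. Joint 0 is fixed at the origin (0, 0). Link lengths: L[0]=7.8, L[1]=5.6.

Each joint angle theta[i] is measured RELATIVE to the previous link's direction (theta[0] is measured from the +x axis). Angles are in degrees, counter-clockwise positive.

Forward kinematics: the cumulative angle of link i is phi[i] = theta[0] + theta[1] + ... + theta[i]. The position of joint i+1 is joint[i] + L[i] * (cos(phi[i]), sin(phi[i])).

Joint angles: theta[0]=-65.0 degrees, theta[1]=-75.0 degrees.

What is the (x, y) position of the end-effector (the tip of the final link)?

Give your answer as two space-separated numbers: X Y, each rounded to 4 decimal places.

joint[0] = (0.0000, 0.0000)  (base)
link 0: phi[0] = -65 = -65 deg
  cos(-65 deg) = 0.4226, sin(-65 deg) = -0.9063
  joint[1] = (0.0000, 0.0000) + 7.8 * (0.4226, -0.9063) = (0.0000 + 3.2964, 0.0000 + -7.0692) = (3.2964, -7.0692)
link 1: phi[1] = -65 + -75 = -140 deg
  cos(-140 deg) = -0.7660, sin(-140 deg) = -0.6428
  joint[2] = (3.2964, -7.0692) + 5.6 * (-0.7660, -0.6428) = (3.2964 + -4.2898, -7.0692 + -3.5996) = (-0.9934, -10.6688)
End effector: (-0.9934, -10.6688)

Answer: -0.9934 -10.6688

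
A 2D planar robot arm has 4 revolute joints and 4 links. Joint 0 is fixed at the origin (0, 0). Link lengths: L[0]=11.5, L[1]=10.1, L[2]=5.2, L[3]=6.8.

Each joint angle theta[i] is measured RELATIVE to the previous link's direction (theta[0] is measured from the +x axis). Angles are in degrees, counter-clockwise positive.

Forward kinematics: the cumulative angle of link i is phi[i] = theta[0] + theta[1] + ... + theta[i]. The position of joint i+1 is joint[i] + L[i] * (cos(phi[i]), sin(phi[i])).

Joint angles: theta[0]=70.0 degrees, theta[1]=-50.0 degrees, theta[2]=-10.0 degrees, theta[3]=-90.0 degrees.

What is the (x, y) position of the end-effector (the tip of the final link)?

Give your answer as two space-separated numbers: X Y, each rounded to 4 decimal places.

Answer: 19.7259 8.4671

Derivation:
joint[0] = (0.0000, 0.0000)  (base)
link 0: phi[0] = 70 = 70 deg
  cos(70 deg) = 0.3420, sin(70 deg) = 0.9397
  joint[1] = (0.0000, 0.0000) + 11.5 * (0.3420, 0.9397) = (0.0000 + 3.9332, 0.0000 + 10.8065) = (3.9332, 10.8065)
link 1: phi[1] = 70 + -50 = 20 deg
  cos(20 deg) = 0.9397, sin(20 deg) = 0.3420
  joint[2] = (3.9332, 10.8065) + 10.1 * (0.9397, 0.3420) = (3.9332 + 9.4909, 10.8065 + 3.4544) = (13.4241, 14.2609)
link 2: phi[2] = 70 + -50 + -10 = 10 deg
  cos(10 deg) = 0.9848, sin(10 deg) = 0.1736
  joint[3] = (13.4241, 14.2609) + 5.2 * (0.9848, 0.1736) = (13.4241 + 5.1210, 14.2609 + 0.9030) = (18.5451, 15.1638)
link 3: phi[3] = 70 + -50 + -10 + -90 = -80 deg
  cos(-80 deg) = 0.1736, sin(-80 deg) = -0.9848
  joint[4] = (18.5451, 15.1638) + 6.8 * (0.1736, -0.9848) = (18.5451 + 1.1808, 15.1638 + -6.6967) = (19.7259, 8.4671)
End effector: (19.7259, 8.4671)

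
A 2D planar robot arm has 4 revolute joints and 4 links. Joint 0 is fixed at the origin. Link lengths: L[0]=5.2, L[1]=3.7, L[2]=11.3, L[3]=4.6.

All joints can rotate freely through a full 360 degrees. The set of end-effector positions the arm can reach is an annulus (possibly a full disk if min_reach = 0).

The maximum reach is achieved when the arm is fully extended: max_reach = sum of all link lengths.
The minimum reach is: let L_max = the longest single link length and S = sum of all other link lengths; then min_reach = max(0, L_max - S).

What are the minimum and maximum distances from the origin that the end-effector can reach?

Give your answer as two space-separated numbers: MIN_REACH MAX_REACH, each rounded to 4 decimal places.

Link lengths: [5.2, 3.7, 11.3, 4.6]
max_reach = 5.2 + 3.7 + 11.3 + 4.6 = 24.8
L_max = max([5.2, 3.7, 11.3, 4.6]) = 11.3
S (sum of others) = 24.8 - 11.3 = 13.5
min_reach = max(0, 11.3 - 13.5) = max(0, -2.2) = 0

Answer: 0.0000 24.8000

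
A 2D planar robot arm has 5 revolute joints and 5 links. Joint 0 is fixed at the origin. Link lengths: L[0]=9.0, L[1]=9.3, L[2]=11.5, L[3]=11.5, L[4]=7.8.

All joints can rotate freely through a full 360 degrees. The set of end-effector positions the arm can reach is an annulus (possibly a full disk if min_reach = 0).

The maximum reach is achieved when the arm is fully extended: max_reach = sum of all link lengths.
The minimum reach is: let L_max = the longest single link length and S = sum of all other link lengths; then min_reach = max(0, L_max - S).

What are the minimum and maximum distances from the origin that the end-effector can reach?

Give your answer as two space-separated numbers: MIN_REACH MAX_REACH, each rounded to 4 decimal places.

Link lengths: [9.0, 9.3, 11.5, 11.5, 7.8]
max_reach = 9 + 9.3 + 11.5 + 11.5 + 7.8 = 49.1
L_max = max([9.0, 9.3, 11.5, 11.5, 7.8]) = 11.5
S (sum of others) = 49.1 - 11.5 = 37.6
min_reach = max(0, 11.5 - 37.6) = max(0, -26.1) = 0

Answer: 0.0000 49.1000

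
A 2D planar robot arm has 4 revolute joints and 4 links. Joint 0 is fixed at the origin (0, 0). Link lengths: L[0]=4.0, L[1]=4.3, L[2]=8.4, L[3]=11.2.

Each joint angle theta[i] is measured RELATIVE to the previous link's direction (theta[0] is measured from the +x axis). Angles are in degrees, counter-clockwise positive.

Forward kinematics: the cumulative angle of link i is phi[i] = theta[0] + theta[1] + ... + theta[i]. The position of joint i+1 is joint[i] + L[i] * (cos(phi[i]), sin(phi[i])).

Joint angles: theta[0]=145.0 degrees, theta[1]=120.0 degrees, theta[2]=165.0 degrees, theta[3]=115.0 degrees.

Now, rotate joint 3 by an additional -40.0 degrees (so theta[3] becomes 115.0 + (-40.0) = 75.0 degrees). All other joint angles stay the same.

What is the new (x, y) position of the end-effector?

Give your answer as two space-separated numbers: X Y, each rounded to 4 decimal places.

Answer: -9.9529 12.3281

Derivation:
joint[0] = (0.0000, 0.0000)  (base)
link 0: phi[0] = 145 = 145 deg
  cos(145 deg) = -0.8192, sin(145 deg) = 0.5736
  joint[1] = (0.0000, 0.0000) + 4 * (-0.8192, 0.5736) = (0.0000 + -3.2766, 0.0000 + 2.2943) = (-3.2766, 2.2943)
link 1: phi[1] = 145 + 120 = 265 deg
  cos(265 deg) = -0.0872, sin(265 deg) = -0.9962
  joint[2] = (-3.2766, 2.2943) + 4.3 * (-0.0872, -0.9962) = (-3.2766 + -0.3748, 2.2943 + -4.2836) = (-3.6514, -1.9893)
link 2: phi[2] = 145 + 120 + 165 = 430 deg
  cos(430 deg) = 0.3420, sin(430 deg) = 0.9397
  joint[3] = (-3.6514, -1.9893) + 8.4 * (0.3420, 0.9397) = (-3.6514 + 2.8730, -1.9893 + 7.8934) = (-0.7784, 5.9041)
link 3: phi[3] = 145 + 120 + 165 + 75 = 505 deg
  cos(505 deg) = -0.8192, sin(505 deg) = 0.5736
  joint[4] = (-0.7784, 5.9041) + 11.2 * (-0.8192, 0.5736) = (-0.7784 + -9.1745, 5.9041 + 6.4241) = (-9.9529, 12.3281)
End effector: (-9.9529, 12.3281)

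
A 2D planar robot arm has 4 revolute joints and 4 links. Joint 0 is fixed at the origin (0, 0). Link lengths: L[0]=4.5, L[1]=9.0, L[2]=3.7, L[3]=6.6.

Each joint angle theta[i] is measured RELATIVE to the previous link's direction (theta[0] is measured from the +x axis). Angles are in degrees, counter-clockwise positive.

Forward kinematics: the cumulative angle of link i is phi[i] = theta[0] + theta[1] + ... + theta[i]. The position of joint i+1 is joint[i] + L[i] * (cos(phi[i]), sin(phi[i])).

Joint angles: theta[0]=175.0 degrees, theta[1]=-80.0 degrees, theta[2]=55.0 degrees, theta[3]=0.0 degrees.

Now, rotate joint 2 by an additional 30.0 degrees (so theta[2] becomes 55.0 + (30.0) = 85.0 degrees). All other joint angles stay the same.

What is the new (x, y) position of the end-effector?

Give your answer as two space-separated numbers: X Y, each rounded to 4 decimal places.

Answer: -15.5673 9.3580

Derivation:
joint[0] = (0.0000, 0.0000)  (base)
link 0: phi[0] = 175 = 175 deg
  cos(175 deg) = -0.9962, sin(175 deg) = 0.0872
  joint[1] = (0.0000, 0.0000) + 4.5 * (-0.9962, 0.0872) = (0.0000 + -4.4829, 0.0000 + 0.3922) = (-4.4829, 0.3922)
link 1: phi[1] = 175 + -80 = 95 deg
  cos(95 deg) = -0.0872, sin(95 deg) = 0.9962
  joint[2] = (-4.4829, 0.3922) + 9 * (-0.0872, 0.9962) = (-4.4829 + -0.7844, 0.3922 + 8.9658) = (-5.2673, 9.3580)
link 2: phi[2] = 175 + -80 + 85 = 180 deg
  cos(180 deg) = -1.0000, sin(180 deg) = 0.0000
  joint[3] = (-5.2673, 9.3580) + 3.7 * (-1.0000, 0.0000) = (-5.2673 + -3.7000, 9.3580 + 0.0000) = (-8.9673, 9.3580)
link 3: phi[3] = 175 + -80 + 85 + 0 = 180 deg
  cos(180 deg) = -1.0000, sin(180 deg) = 0.0000
  joint[4] = (-8.9673, 9.3580) + 6.6 * (-1.0000, 0.0000) = (-8.9673 + -6.6000, 9.3580 + 0.0000) = (-15.5673, 9.3580)
End effector: (-15.5673, 9.3580)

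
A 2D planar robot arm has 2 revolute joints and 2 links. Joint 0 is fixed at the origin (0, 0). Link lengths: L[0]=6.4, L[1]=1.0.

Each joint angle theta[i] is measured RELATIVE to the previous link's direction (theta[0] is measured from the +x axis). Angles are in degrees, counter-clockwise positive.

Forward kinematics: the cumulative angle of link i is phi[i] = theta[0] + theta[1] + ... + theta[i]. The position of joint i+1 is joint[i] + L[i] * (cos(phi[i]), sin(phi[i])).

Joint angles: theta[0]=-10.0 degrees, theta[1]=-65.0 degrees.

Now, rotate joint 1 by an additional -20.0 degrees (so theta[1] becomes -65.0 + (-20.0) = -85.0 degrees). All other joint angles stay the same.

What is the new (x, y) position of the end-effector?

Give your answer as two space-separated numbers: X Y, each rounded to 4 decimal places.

Answer: 6.2156 -2.1075

Derivation:
joint[0] = (0.0000, 0.0000)  (base)
link 0: phi[0] = -10 = -10 deg
  cos(-10 deg) = 0.9848, sin(-10 deg) = -0.1736
  joint[1] = (0.0000, 0.0000) + 6.4 * (0.9848, -0.1736) = (0.0000 + 6.3028, 0.0000 + -1.1113) = (6.3028, -1.1113)
link 1: phi[1] = -10 + -85 = -95 deg
  cos(-95 deg) = -0.0872, sin(-95 deg) = -0.9962
  joint[2] = (6.3028, -1.1113) + 1 * (-0.0872, -0.9962) = (6.3028 + -0.0872, -1.1113 + -0.9962) = (6.2156, -2.1075)
End effector: (6.2156, -2.1075)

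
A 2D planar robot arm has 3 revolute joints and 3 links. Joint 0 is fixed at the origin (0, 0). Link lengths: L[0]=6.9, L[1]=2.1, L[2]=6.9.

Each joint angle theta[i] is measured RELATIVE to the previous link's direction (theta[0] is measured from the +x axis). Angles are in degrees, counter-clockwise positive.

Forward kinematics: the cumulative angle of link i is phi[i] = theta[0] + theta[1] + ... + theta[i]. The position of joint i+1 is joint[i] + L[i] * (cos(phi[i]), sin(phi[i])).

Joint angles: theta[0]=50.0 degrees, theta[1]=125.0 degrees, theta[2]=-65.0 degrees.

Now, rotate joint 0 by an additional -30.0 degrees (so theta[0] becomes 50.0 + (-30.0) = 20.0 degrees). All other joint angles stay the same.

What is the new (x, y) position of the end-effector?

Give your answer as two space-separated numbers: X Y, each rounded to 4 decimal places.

Answer: 5.9618 10.3596

Derivation:
joint[0] = (0.0000, 0.0000)  (base)
link 0: phi[0] = 20 = 20 deg
  cos(20 deg) = 0.9397, sin(20 deg) = 0.3420
  joint[1] = (0.0000, 0.0000) + 6.9 * (0.9397, 0.3420) = (0.0000 + 6.4839, 0.0000 + 2.3599) = (6.4839, 2.3599)
link 1: phi[1] = 20 + 125 = 145 deg
  cos(145 deg) = -0.8192, sin(145 deg) = 0.5736
  joint[2] = (6.4839, 2.3599) + 2.1 * (-0.8192, 0.5736) = (6.4839 + -1.7202, 2.3599 + 1.2045) = (4.7637, 3.5644)
link 2: phi[2] = 20 + 125 + -65 = 80 deg
  cos(80 deg) = 0.1736, sin(80 deg) = 0.9848
  joint[3] = (4.7637, 3.5644) + 6.9 * (0.1736, 0.9848) = (4.7637 + 1.1982, 3.5644 + 6.7952) = (5.9618, 10.3596)
End effector: (5.9618, 10.3596)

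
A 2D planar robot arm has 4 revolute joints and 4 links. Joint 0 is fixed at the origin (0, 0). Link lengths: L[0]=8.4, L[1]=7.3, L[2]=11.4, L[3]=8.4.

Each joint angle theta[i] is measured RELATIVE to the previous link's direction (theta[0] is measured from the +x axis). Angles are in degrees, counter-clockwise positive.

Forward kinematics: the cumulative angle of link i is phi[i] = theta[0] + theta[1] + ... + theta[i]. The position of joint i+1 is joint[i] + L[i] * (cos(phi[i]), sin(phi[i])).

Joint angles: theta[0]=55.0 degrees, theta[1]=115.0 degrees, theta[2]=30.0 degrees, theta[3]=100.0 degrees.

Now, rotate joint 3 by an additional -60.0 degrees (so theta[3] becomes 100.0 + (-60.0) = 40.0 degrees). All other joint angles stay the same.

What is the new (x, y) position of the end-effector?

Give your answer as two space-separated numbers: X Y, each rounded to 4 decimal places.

Answer: -17.2836 -3.0251

Derivation:
joint[0] = (0.0000, 0.0000)  (base)
link 0: phi[0] = 55 = 55 deg
  cos(55 deg) = 0.5736, sin(55 deg) = 0.8192
  joint[1] = (0.0000, 0.0000) + 8.4 * (0.5736, 0.8192) = (0.0000 + 4.8180, 0.0000 + 6.8809) = (4.8180, 6.8809)
link 1: phi[1] = 55 + 115 = 170 deg
  cos(170 deg) = -0.9848, sin(170 deg) = 0.1736
  joint[2] = (4.8180, 6.8809) + 7.3 * (-0.9848, 0.1736) = (4.8180 + -7.1891, 6.8809 + 1.2676) = (-2.3711, 8.1485)
link 2: phi[2] = 55 + 115 + 30 = 200 deg
  cos(200 deg) = -0.9397, sin(200 deg) = -0.3420
  joint[3] = (-2.3711, 8.1485) + 11.4 * (-0.9397, -0.3420) = (-2.3711 + -10.7125, 8.1485 + -3.8990) = (-13.0836, 4.2495)
link 3: phi[3] = 55 + 115 + 30 + 40 = 240 deg
  cos(240 deg) = -0.5000, sin(240 deg) = -0.8660
  joint[4] = (-13.0836, 4.2495) + 8.4 * (-0.5000, -0.8660) = (-13.0836 + -4.2000, 4.2495 + -7.2746) = (-17.2836, -3.0251)
End effector: (-17.2836, -3.0251)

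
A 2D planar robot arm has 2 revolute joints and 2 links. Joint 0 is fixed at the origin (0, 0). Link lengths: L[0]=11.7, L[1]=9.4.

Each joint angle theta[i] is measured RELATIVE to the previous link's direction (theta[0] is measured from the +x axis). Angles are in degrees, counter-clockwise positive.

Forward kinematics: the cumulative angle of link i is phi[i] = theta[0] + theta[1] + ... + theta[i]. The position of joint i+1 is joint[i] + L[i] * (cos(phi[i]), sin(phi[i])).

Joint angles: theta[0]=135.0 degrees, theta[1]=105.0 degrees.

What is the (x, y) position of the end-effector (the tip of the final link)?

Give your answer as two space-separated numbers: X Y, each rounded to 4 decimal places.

joint[0] = (0.0000, 0.0000)  (base)
link 0: phi[0] = 135 = 135 deg
  cos(135 deg) = -0.7071, sin(135 deg) = 0.7071
  joint[1] = (0.0000, 0.0000) + 11.7 * (-0.7071, 0.7071) = (0.0000 + -8.2731, 0.0000 + 8.2731) = (-8.2731, 8.2731)
link 1: phi[1] = 135 + 105 = 240 deg
  cos(240 deg) = -0.5000, sin(240 deg) = -0.8660
  joint[2] = (-8.2731, 8.2731) + 9.4 * (-0.5000, -0.8660) = (-8.2731 + -4.7000, 8.2731 + -8.1406) = (-12.9731, 0.1325)
End effector: (-12.9731, 0.1325)

Answer: -12.9731 0.1325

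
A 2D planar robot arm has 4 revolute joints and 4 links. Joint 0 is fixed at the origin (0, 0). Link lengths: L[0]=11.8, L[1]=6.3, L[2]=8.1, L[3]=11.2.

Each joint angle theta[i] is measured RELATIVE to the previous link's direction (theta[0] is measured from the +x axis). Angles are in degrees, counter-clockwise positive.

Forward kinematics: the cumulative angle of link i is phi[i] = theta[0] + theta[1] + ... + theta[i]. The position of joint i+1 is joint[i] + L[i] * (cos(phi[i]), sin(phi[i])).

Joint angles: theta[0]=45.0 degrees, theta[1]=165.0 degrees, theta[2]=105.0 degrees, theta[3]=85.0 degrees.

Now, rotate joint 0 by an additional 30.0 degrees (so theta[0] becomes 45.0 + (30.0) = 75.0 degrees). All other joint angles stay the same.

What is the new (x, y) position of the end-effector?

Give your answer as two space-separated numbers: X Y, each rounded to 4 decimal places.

Answer: 11.5587 14.3701

Derivation:
joint[0] = (0.0000, 0.0000)  (base)
link 0: phi[0] = 75 = 75 deg
  cos(75 deg) = 0.2588, sin(75 deg) = 0.9659
  joint[1] = (0.0000, 0.0000) + 11.8 * (0.2588, 0.9659) = (0.0000 + 3.0541, 0.0000 + 11.3979) = (3.0541, 11.3979)
link 1: phi[1] = 75 + 165 = 240 deg
  cos(240 deg) = -0.5000, sin(240 deg) = -0.8660
  joint[2] = (3.0541, 11.3979) + 6.3 * (-0.5000, -0.8660) = (3.0541 + -3.1500, 11.3979 + -5.4560) = (-0.0959, 5.9420)
link 2: phi[2] = 75 + 165 + 105 = 345 deg
  cos(345 deg) = 0.9659, sin(345 deg) = -0.2588
  joint[3] = (-0.0959, 5.9420) + 8.1 * (0.9659, -0.2588) = (-0.0959 + 7.8240, 5.9420 + -2.0964) = (7.7281, 3.8455)
link 3: phi[3] = 75 + 165 + 105 + 85 = 430 deg
  cos(430 deg) = 0.3420, sin(430 deg) = 0.9397
  joint[4] = (7.7281, 3.8455) + 11.2 * (0.3420, 0.9397) = (7.7281 + 3.8306, 3.8455 + 10.5246) = (11.5587, 14.3701)
End effector: (11.5587, 14.3701)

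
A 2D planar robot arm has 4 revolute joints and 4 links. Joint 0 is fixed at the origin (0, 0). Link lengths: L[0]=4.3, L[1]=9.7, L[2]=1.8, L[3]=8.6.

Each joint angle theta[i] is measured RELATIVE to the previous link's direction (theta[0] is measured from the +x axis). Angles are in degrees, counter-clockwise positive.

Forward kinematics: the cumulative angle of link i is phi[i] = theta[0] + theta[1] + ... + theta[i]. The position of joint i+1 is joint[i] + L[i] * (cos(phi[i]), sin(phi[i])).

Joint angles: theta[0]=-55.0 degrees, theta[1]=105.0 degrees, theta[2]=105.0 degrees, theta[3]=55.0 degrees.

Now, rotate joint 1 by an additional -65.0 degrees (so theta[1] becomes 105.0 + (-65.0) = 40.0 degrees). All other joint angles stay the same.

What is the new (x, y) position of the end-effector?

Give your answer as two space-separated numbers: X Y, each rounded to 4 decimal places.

joint[0] = (0.0000, 0.0000)  (base)
link 0: phi[0] = -55 = -55 deg
  cos(-55 deg) = 0.5736, sin(-55 deg) = -0.8192
  joint[1] = (0.0000, 0.0000) + 4.3 * (0.5736, -0.8192) = (0.0000 + 2.4664, 0.0000 + -3.5224) = (2.4664, -3.5224)
link 1: phi[1] = -55 + 40 = -15 deg
  cos(-15 deg) = 0.9659, sin(-15 deg) = -0.2588
  joint[2] = (2.4664, -3.5224) + 9.7 * (0.9659, -0.2588) = (2.4664 + 9.3695, -3.5224 + -2.5105) = (11.8359, -6.0329)
link 2: phi[2] = -55 + 40 + 105 = 90 deg
  cos(90 deg) = 0.0000, sin(90 deg) = 1.0000
  joint[3] = (11.8359, -6.0329) + 1.8 * (0.0000, 1.0000) = (11.8359 + 0.0000, -6.0329 + 1.8000) = (11.8359, -4.2329)
link 3: phi[3] = -55 + 40 + 105 + 55 = 145 deg
  cos(145 deg) = -0.8192, sin(145 deg) = 0.5736
  joint[4] = (11.8359, -4.2329) + 8.6 * (-0.8192, 0.5736) = (11.8359 + -7.0447, -4.2329 + 4.9328) = (4.7912, 0.6999)
End effector: (4.7912, 0.6999)

Answer: 4.7912 0.6999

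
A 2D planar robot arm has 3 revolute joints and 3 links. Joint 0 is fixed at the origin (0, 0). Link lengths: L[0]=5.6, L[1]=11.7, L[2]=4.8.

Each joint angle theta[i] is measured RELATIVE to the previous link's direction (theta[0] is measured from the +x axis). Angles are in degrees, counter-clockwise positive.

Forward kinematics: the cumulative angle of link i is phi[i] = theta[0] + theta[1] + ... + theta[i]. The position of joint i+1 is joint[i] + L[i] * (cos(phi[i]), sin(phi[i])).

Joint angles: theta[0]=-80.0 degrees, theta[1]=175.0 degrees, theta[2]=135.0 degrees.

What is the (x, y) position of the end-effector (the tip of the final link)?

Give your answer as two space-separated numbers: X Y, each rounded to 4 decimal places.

joint[0] = (0.0000, 0.0000)  (base)
link 0: phi[0] = -80 = -80 deg
  cos(-80 deg) = 0.1736, sin(-80 deg) = -0.9848
  joint[1] = (0.0000, 0.0000) + 5.6 * (0.1736, -0.9848) = (0.0000 + 0.9724, 0.0000 + -5.5149) = (0.9724, -5.5149)
link 1: phi[1] = -80 + 175 = 95 deg
  cos(95 deg) = -0.0872, sin(95 deg) = 0.9962
  joint[2] = (0.9724, -5.5149) + 11.7 * (-0.0872, 0.9962) = (0.9724 + -1.0197, -5.5149 + 11.6555) = (-0.0473, 6.1406)
link 2: phi[2] = -80 + 175 + 135 = 230 deg
  cos(230 deg) = -0.6428, sin(230 deg) = -0.7660
  joint[3] = (-0.0473, 6.1406) + 4.8 * (-0.6428, -0.7660) = (-0.0473 + -3.0854, 6.1406 + -3.6770) = (-3.1327, 2.4635)
End effector: (-3.1327, 2.4635)

Answer: -3.1327 2.4635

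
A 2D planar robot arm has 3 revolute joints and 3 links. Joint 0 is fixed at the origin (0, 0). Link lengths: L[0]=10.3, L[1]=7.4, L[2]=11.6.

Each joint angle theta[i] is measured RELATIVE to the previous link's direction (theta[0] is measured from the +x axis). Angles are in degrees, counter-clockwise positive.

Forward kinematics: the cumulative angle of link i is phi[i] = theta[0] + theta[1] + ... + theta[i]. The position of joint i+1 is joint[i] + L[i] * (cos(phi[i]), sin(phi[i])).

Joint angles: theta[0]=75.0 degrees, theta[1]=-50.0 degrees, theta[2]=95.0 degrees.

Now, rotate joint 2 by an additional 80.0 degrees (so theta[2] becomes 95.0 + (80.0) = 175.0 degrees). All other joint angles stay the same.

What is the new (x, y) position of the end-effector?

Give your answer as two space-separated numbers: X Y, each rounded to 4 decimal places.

Answer: -1.5279 9.1090

Derivation:
joint[0] = (0.0000, 0.0000)  (base)
link 0: phi[0] = 75 = 75 deg
  cos(75 deg) = 0.2588, sin(75 deg) = 0.9659
  joint[1] = (0.0000, 0.0000) + 10.3 * (0.2588, 0.9659) = (0.0000 + 2.6658, 0.0000 + 9.9490) = (2.6658, 9.9490)
link 1: phi[1] = 75 + -50 = 25 deg
  cos(25 deg) = 0.9063, sin(25 deg) = 0.4226
  joint[2] = (2.6658, 9.9490) + 7.4 * (0.9063, 0.4226) = (2.6658 + 6.7067, 9.9490 + 3.1274) = (9.3725, 13.0764)
link 2: phi[2] = 75 + -50 + 175 = 200 deg
  cos(200 deg) = -0.9397, sin(200 deg) = -0.3420
  joint[3] = (9.3725, 13.0764) + 11.6 * (-0.9397, -0.3420) = (9.3725 + -10.9004, 13.0764 + -3.9674) = (-1.5279, 9.1090)
End effector: (-1.5279, 9.1090)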